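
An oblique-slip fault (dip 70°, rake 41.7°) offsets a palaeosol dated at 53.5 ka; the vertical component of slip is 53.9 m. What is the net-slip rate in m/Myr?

1610 m/Myr

dip-slip = throw / sin(dip) = 53.9 / sin(70°) = 57.36 m
net slip = dip-slip / sin(rake) = 57.36 / sin(41.7°) = 86.22 m
rate = 86.22 m / 53.5 ka = 0.00161 m/yr = 1610 m/Myr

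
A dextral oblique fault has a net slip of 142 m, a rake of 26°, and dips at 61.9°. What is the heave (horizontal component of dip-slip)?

dip-slip = net slip × sin(rake) = 142 m × sin(26°) = 62.25 m
heave = dip-slip × cos(dip) = 62.25 × cos(61.9°) = 29.3 m

29.3 m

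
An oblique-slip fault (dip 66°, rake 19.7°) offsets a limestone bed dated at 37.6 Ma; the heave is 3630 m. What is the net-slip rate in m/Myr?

704 m/Myr

dip-slip = heave / cos(dip) = 3630 / cos(66°) = 8925 m
net slip = dip-slip / sin(rake) = 8925 / sin(19.7°) = 26480 m
rate = 26480 m / 37.6 Ma = 0.000704 m/yr = 704 m/Myr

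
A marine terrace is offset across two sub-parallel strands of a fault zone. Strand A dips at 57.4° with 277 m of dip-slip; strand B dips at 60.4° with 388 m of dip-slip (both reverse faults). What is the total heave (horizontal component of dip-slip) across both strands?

341 m

heave_A = 277 × cos(57.4°) = 149.2 m
heave_B = 388 × cos(60.4°) = 191.6 m
total = 149.2 + 191.6 = 341 m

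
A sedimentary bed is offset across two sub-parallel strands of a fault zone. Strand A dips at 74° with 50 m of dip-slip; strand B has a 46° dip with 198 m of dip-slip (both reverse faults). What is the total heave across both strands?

151 m

heave_A = 50 × cos(74°) = 13.78 m
heave_B = 198 × cos(46°) = 137.5 m
total = 13.78 + 137.5 = 151 m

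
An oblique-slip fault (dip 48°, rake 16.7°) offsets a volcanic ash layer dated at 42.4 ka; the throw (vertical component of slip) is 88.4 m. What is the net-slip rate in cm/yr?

0.976 cm/yr

dip-slip = throw / sin(dip) = 88.4 / sin(48°) = 119 m
net slip = dip-slip / sin(rake) = 119 / sin(16.7°) = 414 m
rate = 414 m / 42.4 ka = 0.00976 m/yr = 0.976 cm/yr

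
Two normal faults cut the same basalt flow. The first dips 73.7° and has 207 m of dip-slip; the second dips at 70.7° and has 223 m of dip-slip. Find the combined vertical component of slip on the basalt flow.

409 m

throw_A = 207 × sin(73.7°) = 198.7 m
throw_B = 223 × sin(70.7°) = 210.5 m
total = 198.7 + 210.5 = 409 m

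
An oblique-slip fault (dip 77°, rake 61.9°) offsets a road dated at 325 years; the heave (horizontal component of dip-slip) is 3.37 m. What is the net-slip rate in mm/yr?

dip-slip = heave / cos(dip) = 3.37 / cos(77°) = 14.98 m
net slip = dip-slip / sin(rake) = 14.98 / sin(61.9°) = 16.98 m
rate = 16.98 m / 325 years = 0.0523 m/yr = 52.3 mm/yr

52.3 mm/yr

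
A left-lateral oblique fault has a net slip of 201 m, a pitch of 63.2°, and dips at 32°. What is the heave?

152 m

dip-slip = net slip × sin(rake) = 201 m × sin(63.2°) = 179.4 m
heave = dip-slip × cos(dip) = 179.4 × cos(32°) = 152 m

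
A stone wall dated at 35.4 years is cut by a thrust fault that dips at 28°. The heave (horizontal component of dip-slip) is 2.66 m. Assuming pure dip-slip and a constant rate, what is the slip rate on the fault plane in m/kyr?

85.1 m/kyr

dip-slip = heave / cos(dip) = 2.66 m / cos(28°) = 3.013 m
rate = 3.013 m / 35.4 years = 0.0851 m/yr = 85.1 m/kyr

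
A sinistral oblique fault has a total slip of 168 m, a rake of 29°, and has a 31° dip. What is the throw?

dip-slip = net slip × sin(rake) = 168 m × sin(29°) = 81.45 m
throw = dip-slip × sin(dip) = 81.45 × sin(31°) = 41.9 m

41.9 m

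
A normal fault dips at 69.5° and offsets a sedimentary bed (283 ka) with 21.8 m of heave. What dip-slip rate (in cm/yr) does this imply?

dip-slip = heave / cos(dip) = 21.8 m / cos(69.5°) = 62.25 m
rate = 62.25 m / 283 ka = 0.000220 m/yr = 0.0220 cm/yr

0.0220 cm/yr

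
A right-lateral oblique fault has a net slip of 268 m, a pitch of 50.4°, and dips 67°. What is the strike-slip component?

171 m

strike-slip = net slip × cos(rake) = 268 m × cos(50.4°) = 171 m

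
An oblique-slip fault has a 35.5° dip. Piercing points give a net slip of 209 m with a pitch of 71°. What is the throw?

dip-slip = net slip × sin(rake) = 209 m × sin(71°) = 197.6 m
throw = dip-slip × sin(dip) = 197.6 × sin(35.5°) = 115 m

115 m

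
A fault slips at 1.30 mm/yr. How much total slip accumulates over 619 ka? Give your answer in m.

805 m

slip = rate × time = 1.30 mm/yr × 619 ka = 805 m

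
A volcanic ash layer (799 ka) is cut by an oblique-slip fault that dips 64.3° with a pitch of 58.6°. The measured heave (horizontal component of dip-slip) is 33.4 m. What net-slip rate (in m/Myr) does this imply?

dip-slip = heave / cos(dip) = 33.4 / cos(64.3°) = 77.02 m
net slip = dip-slip / sin(rake) = 77.02 / sin(58.6°) = 90.23 m
rate = 90.23 m / 799 ka = 0.000113 m/yr = 113 m/Myr

113 m/Myr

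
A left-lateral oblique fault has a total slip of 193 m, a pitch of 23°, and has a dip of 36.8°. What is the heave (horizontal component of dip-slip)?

dip-slip = net slip × sin(rake) = 193 m × sin(23°) = 75.41 m
heave = dip-slip × cos(dip) = 75.41 × cos(36.8°) = 60.4 m

60.4 m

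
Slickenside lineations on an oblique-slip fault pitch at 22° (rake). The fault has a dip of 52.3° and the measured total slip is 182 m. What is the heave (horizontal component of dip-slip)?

41.7 m

dip-slip = net slip × sin(rake) = 182 m × sin(22°) = 68.18 m
heave = dip-slip × cos(dip) = 68.18 × cos(52.3°) = 41.7 m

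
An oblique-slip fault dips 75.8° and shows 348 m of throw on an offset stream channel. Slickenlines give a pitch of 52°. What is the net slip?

456 m

dip-slip = throw / sin(dip) = 348 / sin(75.8°) = 359 m
net slip = dip-slip / sin(rake) = 359 / sin(52°) = 456 m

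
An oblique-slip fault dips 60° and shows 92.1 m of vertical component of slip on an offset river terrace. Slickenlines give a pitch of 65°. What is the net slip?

dip-slip = throw / sin(dip) = 92.1 / sin(60°) = 106.3 m
net slip = dip-slip / sin(rake) = 106.3 / sin(65°) = 117 m

117 m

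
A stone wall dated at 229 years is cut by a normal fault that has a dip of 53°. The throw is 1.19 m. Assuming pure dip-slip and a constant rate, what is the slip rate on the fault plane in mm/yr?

dip-slip = throw / sin(dip) = 1.19 m / sin(53°) = 1.490 m
rate = 1.490 m / 229 years = 0.00651 m/yr = 6.51 mm/yr

6.51 mm/yr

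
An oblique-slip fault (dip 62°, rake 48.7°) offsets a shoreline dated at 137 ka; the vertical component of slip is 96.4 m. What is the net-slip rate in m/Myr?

dip-slip = throw / sin(dip) = 96.4 / sin(62°) = 109.2 m
net slip = dip-slip / sin(rake) = 109.2 / sin(48.7°) = 145.3 m
rate = 145.3 m / 137 ka = 0.00106 m/yr = 1060 m/Myr

1060 m/Myr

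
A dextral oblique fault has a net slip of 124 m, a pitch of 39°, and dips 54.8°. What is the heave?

dip-slip = net slip × sin(rake) = 124 m × sin(39°) = 78.04 m
heave = dip-slip × cos(dip) = 78.04 × cos(54.8°) = 45 m

45 m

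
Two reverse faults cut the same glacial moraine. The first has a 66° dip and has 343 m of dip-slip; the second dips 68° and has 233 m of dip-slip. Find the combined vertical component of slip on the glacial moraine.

throw_A = 343 × sin(66°) = 313.3 m
throw_B = 233 × sin(68°) = 216 m
total = 313.3 + 216 = 529 m

529 m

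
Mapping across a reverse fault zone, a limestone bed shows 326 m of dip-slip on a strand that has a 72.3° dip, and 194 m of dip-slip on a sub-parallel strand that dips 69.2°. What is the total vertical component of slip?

492 m

throw_A = 326 × sin(72.3°) = 310.6 m
throw_B = 194 × sin(69.2°) = 181.4 m
total = 310.6 + 181.4 = 492 m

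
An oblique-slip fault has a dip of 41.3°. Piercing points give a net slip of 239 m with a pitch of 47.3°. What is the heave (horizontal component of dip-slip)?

dip-slip = net slip × sin(rake) = 239 m × sin(47.3°) = 175.6 m
heave = dip-slip × cos(dip) = 175.6 × cos(41.3°) = 132 m

132 m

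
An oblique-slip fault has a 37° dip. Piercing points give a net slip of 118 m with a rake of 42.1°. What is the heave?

63.2 m

dip-slip = net slip × sin(rake) = 118 m × sin(42.1°) = 79.11 m
heave = dip-slip × cos(dip) = 79.11 × cos(37°) = 63.2 m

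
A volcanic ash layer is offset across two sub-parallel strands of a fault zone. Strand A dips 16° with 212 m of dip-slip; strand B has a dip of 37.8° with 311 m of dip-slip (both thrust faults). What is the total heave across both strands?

heave_A = 212 × cos(16°) = 203.8 m
heave_B = 311 × cos(37.8°) = 245.7 m
total = 203.8 + 245.7 = 450 m

450 m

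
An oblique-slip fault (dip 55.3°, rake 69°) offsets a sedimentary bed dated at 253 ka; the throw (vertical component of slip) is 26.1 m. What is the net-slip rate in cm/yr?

0.0134 cm/yr

dip-slip = throw / sin(dip) = 26.1 / sin(55.3°) = 31.75 m
net slip = dip-slip / sin(rake) = 31.75 / sin(69°) = 34 m
rate = 34 m / 253 ka = 0.000134 m/yr = 0.0134 cm/yr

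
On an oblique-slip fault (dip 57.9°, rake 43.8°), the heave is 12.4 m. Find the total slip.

33.7 m

dip-slip = heave / cos(dip) = 12.4 / cos(57.9°) = 23.33 m
net slip = dip-slip / sin(rake) = 23.33 / sin(43.8°) = 33.7 m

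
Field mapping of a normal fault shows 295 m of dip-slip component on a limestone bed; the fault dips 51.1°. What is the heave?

heave = dip-slip × cos(dip) = 295 m × cos(51.1°) = 185 m

185 m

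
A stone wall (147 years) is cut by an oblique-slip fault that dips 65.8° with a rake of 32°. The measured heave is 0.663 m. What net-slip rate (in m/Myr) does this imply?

20800 m/Myr

dip-slip = heave / cos(dip) = 0.663 / cos(65.8°) = 1.617 m
net slip = dip-slip / sin(rake) = 1.617 / sin(32°) = 3.052 m
rate = 3.052 m / 147 years = 0.0208 m/yr = 20800 m/Myr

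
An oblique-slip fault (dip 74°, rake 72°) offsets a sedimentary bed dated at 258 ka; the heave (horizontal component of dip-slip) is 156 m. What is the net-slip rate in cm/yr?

dip-slip = heave / cos(dip) = 156 / cos(74°) = 566 m
net slip = dip-slip / sin(rake) = 566 / sin(72°) = 595.1 m
rate = 595.1 m / 258 ka = 0.00231 m/yr = 0.231 cm/yr

0.231 cm/yr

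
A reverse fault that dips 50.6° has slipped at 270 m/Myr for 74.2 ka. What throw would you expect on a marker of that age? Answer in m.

15.5 m

dip-slip = rate × time = 270 m/Myr × 74.2 ka = 20.03 m
throw = dip-slip × sin(dip) = 20.03 × sin(50.6°) = 15.5 m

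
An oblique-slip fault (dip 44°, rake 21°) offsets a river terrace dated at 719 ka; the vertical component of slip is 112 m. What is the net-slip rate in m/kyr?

0.626 m/kyr

dip-slip = throw / sin(dip) = 112 / sin(44°) = 161.2 m
net slip = dip-slip / sin(rake) = 161.2 / sin(21°) = 449.9 m
rate = 449.9 m / 719 ka = 0.000626 m/yr = 0.626 m/kyr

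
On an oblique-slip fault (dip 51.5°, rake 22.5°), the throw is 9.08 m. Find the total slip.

30.3 m

dip-slip = throw / sin(dip) = 9.08 / sin(51.5°) = 11.60 m
net slip = dip-slip / sin(rake) = 11.60 / sin(22.5°) = 30.3 m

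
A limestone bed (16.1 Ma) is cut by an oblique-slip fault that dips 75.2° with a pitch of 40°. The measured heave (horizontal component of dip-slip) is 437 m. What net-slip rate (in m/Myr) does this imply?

165 m/Myr

dip-slip = heave / cos(dip) = 437 / cos(75.2°) = 1711 m
net slip = dip-slip / sin(rake) = 1711 / sin(40°) = 2661 m
rate = 2661 m / 16.1 Ma = 0.000165 m/yr = 165 m/Myr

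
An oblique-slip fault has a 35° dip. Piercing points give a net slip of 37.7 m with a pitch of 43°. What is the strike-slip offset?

27.6 m

strike-slip = net slip × cos(rake) = 37.7 m × cos(43°) = 27.6 m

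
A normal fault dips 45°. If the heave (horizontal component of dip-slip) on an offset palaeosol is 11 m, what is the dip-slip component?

dip-slip = heave / cos(dip) = 11 / cos(45°) = 15.6 m

15.6 m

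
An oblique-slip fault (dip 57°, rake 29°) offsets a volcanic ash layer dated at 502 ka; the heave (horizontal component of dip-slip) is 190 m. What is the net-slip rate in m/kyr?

1.43 m/kyr

dip-slip = heave / cos(dip) = 190 / cos(57°) = 348.9 m
net slip = dip-slip / sin(rake) = 348.9 / sin(29°) = 719.6 m
rate = 719.6 m / 502 ka = 0.00143 m/yr = 1.43 m/kyr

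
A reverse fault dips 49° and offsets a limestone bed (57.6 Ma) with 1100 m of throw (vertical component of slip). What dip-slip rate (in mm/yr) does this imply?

dip-slip = throw / sin(dip) = 1100 m / sin(49°) = 1458 m
rate = 1458 m / 57.6 Ma = 0.0000253 m/yr = 0.0253 mm/yr

0.0253 mm/yr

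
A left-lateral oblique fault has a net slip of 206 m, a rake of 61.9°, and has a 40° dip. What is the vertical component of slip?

dip-slip = net slip × sin(rake) = 206 m × sin(61.9°) = 181.7 m
throw = dip-slip × sin(dip) = 181.7 × sin(40°) = 117 m

117 m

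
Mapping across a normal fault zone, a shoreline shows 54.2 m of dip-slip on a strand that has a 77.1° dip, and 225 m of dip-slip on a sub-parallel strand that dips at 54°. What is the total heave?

heave_A = 54.2 × cos(77.1°) = 12.10 m
heave_B = 225 × cos(54°) = 132.3 m
total = 12.10 + 132.3 = 144 m

144 m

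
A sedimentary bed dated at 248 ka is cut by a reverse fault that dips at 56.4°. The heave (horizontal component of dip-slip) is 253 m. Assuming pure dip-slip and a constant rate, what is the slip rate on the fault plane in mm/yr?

dip-slip = heave / cos(dip) = 253 m / cos(56.4°) = 457.2 m
rate = 457.2 m / 248 ka = 0.00184 m/yr = 1.84 mm/yr

1.84 mm/yr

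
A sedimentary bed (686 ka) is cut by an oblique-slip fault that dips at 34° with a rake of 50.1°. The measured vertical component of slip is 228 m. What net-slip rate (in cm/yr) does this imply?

dip-slip = throw / sin(dip) = 228 / sin(34°) = 407.7 m
net slip = dip-slip / sin(rake) = 407.7 / sin(50.1°) = 531.5 m
rate = 531.5 m / 686 ka = 0.000775 m/yr = 0.0775 cm/yr

0.0775 cm/yr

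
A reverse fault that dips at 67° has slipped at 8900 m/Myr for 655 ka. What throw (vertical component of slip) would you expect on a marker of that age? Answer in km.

dip-slip = rate × time = 8900 m/Myr × 655 ka = 5830 m
throw = dip-slip × sin(dip) = 5830 × sin(67°) = 5370 m = 5.37 km

5.37 km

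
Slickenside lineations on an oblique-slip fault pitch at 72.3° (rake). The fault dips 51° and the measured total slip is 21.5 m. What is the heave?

12.9 m

dip-slip = net slip × sin(rake) = 21.5 m × sin(72.3°) = 20.48 m
heave = dip-slip × cos(dip) = 20.48 × cos(51°) = 12.9 m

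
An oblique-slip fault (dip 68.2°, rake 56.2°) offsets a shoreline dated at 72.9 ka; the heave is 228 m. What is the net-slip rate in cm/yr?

dip-slip = heave / cos(dip) = 228 / cos(68.2°) = 613.9 m
net slip = dip-slip / sin(rake) = 613.9 / sin(56.2°) = 738.8 m
rate = 738.8 m / 72.9 ka = 0.0101 m/yr = 1.01 cm/yr

1.01 cm/yr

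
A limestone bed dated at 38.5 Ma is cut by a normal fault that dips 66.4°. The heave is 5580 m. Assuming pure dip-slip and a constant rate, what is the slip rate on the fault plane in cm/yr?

0.0362 cm/yr

dip-slip = heave / cos(dip) = 5580 m / cos(66.4°) = 13940 m
rate = 13940 m / 38.5 Ma = 0.000362 m/yr = 0.0362 cm/yr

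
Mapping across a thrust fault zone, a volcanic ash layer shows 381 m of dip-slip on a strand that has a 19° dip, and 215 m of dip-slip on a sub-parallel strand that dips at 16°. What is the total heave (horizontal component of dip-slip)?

567 m

heave_A = 381 × cos(19°) = 360.2 m
heave_B = 215 × cos(16°) = 206.7 m
total = 360.2 + 206.7 = 567 m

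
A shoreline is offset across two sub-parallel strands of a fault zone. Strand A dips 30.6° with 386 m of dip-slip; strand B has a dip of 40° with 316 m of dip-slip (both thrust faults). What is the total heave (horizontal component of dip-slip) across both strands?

574 m

heave_A = 386 × cos(30.6°) = 332.2 m
heave_B = 316 × cos(40°) = 242.1 m
total = 332.2 + 242.1 = 574 m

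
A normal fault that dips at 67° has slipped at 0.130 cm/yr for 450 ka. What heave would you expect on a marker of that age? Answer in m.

dip-slip = rate × time = 0.130 cm/yr × 450 ka = 585 m
heave = dip-slip × cos(dip) = 585 × cos(67°) = 229 m

229 m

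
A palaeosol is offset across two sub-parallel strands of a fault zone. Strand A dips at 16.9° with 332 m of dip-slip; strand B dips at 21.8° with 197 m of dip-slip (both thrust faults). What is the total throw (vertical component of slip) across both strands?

throw_A = 332 × sin(16.9°) = 96.51 m
throw_B = 197 × sin(21.8°) = 73.16 m
total = 96.51 + 73.16 = 170 m

170 m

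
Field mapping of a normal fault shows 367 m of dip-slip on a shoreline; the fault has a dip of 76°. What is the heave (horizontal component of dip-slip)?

heave = dip-slip × cos(dip) = 367 m × cos(76°) = 88.8 m

88.8 m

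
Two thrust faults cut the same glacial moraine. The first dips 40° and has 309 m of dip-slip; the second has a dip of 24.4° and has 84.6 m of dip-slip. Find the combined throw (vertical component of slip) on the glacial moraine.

throw_A = 309 × sin(40°) = 198.6 m
throw_B = 84.6 × sin(24.4°) = 34.95 m
total = 198.6 + 34.95 = 234 m

234 m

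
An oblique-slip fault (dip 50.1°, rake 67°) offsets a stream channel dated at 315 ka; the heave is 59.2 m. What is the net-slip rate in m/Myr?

318 m/Myr

dip-slip = heave / cos(dip) = 59.2 / cos(50.1°) = 92.29 m
net slip = dip-slip / sin(rake) = 92.29 / sin(67°) = 100.3 m
rate = 100.3 m / 315 ka = 0.000318 m/yr = 318 m/Myr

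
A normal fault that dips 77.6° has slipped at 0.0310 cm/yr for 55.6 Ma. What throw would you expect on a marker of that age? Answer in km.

16.8 km

dip-slip = rate × time = 0.0310 cm/yr × 55.6 Ma = 17240 m
throw = dip-slip × sin(dip) = 17240 × sin(77.6°) = 16800 m = 16.8 km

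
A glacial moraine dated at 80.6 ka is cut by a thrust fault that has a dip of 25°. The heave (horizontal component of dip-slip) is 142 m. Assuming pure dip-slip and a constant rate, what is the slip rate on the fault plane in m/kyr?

dip-slip = heave / cos(dip) = 142 m / cos(25°) = 156.7 m
rate = 156.7 m / 80.6 ka = 0.00194 m/yr = 1.94 m/kyr

1.94 m/kyr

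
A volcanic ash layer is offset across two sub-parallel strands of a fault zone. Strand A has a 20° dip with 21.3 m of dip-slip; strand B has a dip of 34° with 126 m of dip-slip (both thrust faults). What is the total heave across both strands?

heave_A = 21.3 × cos(20°) = 20.02 m
heave_B = 126 × cos(34°) = 104.5 m
total = 20.02 + 104.5 = 124 m

124 m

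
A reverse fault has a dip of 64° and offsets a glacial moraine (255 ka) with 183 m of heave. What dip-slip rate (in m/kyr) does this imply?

dip-slip = heave / cos(dip) = 183 m / cos(64°) = 417.5 m
rate = 417.5 m / 255 ka = 0.00164 m/yr = 1.64 m/kyr

1.64 m/kyr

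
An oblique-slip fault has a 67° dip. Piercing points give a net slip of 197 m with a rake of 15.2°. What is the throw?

47.5 m

dip-slip = net slip × sin(rake) = 197 m × sin(15.2°) = 51.65 m
throw = dip-slip × sin(dip) = 51.65 × sin(67°) = 47.5 m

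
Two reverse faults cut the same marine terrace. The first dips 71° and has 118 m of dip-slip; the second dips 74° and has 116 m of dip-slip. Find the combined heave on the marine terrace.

heave_A = 118 × cos(71°) = 38.42 m
heave_B = 116 × cos(74°) = 31.97 m
total = 38.42 + 31.97 = 70.4 m

70.4 m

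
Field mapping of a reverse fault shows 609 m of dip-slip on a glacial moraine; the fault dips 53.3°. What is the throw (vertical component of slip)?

488 m

throw = dip-slip × sin(dip) = 609 m × sin(53.3°) = 488 m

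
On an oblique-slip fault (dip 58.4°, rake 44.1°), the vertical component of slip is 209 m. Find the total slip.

353 m

dip-slip = throw / sin(dip) = 209 / sin(58.4°) = 245.4 m
net slip = dip-slip / sin(rake) = 245.4 / sin(44.1°) = 353 m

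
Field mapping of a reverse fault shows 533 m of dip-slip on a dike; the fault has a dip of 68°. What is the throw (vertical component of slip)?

494 m

throw = dip-slip × sin(dip) = 533 m × sin(68°) = 494 m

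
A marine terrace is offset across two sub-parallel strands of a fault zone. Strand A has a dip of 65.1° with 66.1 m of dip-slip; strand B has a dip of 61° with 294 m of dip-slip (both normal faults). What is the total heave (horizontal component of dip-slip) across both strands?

170 m

heave_A = 66.1 × cos(65.1°) = 27.83 m
heave_B = 294 × cos(61°) = 142.5 m
total = 27.83 + 142.5 = 170 m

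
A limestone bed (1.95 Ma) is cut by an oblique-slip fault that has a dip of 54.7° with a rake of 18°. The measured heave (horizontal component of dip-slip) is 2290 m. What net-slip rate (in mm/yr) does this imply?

6.58 mm/yr

dip-slip = heave / cos(dip) = 2290 / cos(54.7°) = 3963 m
net slip = dip-slip / sin(rake) = 3963 / sin(18°) = 12820 m
rate = 12820 m / 1.95 Ma = 0.00658 m/yr = 6.58 mm/yr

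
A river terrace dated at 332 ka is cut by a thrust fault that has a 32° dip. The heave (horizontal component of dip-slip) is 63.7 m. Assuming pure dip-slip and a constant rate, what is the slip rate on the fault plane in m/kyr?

0.226 m/kyr

dip-slip = heave / cos(dip) = 63.7 m / cos(32°) = 75.11 m
rate = 75.11 m / 332 ka = 0.000226 m/yr = 0.226 m/kyr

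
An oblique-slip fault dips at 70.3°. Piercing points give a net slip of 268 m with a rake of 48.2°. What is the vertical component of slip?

188 m

dip-slip = net slip × sin(rake) = 268 m × sin(48.2°) = 199.8 m
throw = dip-slip × sin(dip) = 199.8 × sin(70.3°) = 188 m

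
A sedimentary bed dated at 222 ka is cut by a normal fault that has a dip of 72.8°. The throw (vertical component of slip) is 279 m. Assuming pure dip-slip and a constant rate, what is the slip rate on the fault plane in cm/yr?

dip-slip = throw / sin(dip) = 279 m / sin(72.8°) = 292.1 m
rate = 292.1 m / 222 ka = 0.00132 m/yr = 0.132 cm/yr

0.132 cm/yr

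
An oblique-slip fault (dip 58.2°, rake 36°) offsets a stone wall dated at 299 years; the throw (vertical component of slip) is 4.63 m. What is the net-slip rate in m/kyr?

31 m/kyr

dip-slip = throw / sin(dip) = 4.63 / sin(58.2°) = 5.448 m
net slip = dip-slip / sin(rake) = 5.448 / sin(36°) = 9.268 m
rate = 9.268 m / 299 years = 0.0310 m/yr = 31 m/kyr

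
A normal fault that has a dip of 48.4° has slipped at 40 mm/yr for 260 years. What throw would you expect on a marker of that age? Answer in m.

7.78 m

dip-slip = rate × time = 40 mm/yr × 260 years = 10.40 m
throw = dip-slip × sin(dip) = 10.40 × sin(48.4°) = 7.78 m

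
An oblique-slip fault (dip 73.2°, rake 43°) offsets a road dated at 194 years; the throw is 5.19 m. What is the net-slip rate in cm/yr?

4.10 cm/yr

dip-slip = throw / sin(dip) = 5.19 / sin(73.2°) = 5.421 m
net slip = dip-slip / sin(rake) = 5.421 / sin(43°) = 7.949 m
rate = 7.949 m / 194 years = 0.0410 m/yr = 4.10 cm/yr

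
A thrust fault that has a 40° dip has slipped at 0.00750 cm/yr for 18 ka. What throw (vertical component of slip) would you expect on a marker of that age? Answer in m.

dip-slip = rate × time = 0.00750 cm/yr × 18 ka = 1.350 m
throw = dip-slip × sin(dip) = 1.350 × sin(40°) = 0.868 m

0.868 m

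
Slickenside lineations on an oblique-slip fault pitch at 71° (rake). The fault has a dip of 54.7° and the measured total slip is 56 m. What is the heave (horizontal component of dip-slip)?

dip-slip = net slip × sin(rake) = 56 m × sin(71°) = 52.95 m
heave = dip-slip × cos(dip) = 52.95 × cos(54.7°) = 30.6 m

30.6 m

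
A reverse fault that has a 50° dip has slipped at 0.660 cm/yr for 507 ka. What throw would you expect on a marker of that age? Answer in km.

2.56 km

dip-slip = rate × time = 0.660 cm/yr × 507 ka = 3346 m
throw = dip-slip × sin(dip) = 3346 × sin(50°) = 2560 m = 2.56 km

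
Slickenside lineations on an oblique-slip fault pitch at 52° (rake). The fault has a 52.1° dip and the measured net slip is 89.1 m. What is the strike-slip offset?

54.9 m

strike-slip = net slip × cos(rake) = 89.1 m × cos(52°) = 54.9 m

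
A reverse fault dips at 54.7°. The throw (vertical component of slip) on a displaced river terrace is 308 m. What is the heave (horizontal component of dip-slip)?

218 m

heave = throw / tan(dip) = 308 / tan(54.7°) = 218 m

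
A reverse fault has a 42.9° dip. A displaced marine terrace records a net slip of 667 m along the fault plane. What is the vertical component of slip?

454 m

throw = dip-slip × sin(dip) = 667 m × sin(42.9°) = 454 m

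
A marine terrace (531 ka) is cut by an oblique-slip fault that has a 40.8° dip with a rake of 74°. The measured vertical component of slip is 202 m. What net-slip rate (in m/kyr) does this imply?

dip-slip = throw / sin(dip) = 202 / sin(40.8°) = 309.1 m
net slip = dip-slip / sin(rake) = 309.1 / sin(74°) = 321.6 m
rate = 321.6 m / 531 ka = 0.000606 m/yr = 0.606 m/kyr

0.606 m/kyr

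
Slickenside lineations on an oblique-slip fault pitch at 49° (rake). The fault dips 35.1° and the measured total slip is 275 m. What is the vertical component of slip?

dip-slip = net slip × sin(rake) = 275 m × sin(49°) = 207.5 m
throw = dip-slip × sin(dip) = 207.5 × sin(35.1°) = 119 m

119 m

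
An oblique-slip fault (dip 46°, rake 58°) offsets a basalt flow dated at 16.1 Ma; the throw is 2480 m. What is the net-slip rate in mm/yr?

0.253 mm/yr

dip-slip = throw / sin(dip) = 2480 / sin(46°) = 3448 m
net slip = dip-slip / sin(rake) = 3448 / sin(58°) = 4065 m
rate = 4065 m / 16.1 Ma = 0.000253 m/yr = 0.253 mm/yr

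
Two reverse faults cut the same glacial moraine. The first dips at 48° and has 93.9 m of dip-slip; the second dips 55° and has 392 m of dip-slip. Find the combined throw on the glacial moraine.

391 m

throw_A = 93.9 × sin(48°) = 69.78 m
throw_B = 392 × sin(55°) = 321.1 m
total = 69.78 + 321.1 = 391 m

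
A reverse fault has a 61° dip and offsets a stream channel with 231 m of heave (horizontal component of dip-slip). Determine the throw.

417 m

throw = heave × tan(dip) = 231 × tan(61°) = 417 m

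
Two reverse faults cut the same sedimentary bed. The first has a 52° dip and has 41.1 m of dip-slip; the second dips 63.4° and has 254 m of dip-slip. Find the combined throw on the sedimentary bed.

260 m

throw_A = 41.1 × sin(52°) = 32.39 m
throw_B = 254 × sin(63.4°) = 227.1 m
total = 32.39 + 227.1 = 260 m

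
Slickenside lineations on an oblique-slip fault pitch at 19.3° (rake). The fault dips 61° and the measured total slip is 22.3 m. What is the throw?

6.45 m

dip-slip = net slip × sin(rake) = 22.3 m × sin(19.3°) = 7.370 m
throw = dip-slip × sin(dip) = 7.370 × sin(61°) = 6.45 m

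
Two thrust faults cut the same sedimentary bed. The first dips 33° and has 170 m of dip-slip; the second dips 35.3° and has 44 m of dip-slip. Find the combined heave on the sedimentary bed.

178 m

heave_A = 170 × cos(33°) = 142.6 m
heave_B = 44 × cos(35.3°) = 35.91 m
total = 142.6 + 35.91 = 178 m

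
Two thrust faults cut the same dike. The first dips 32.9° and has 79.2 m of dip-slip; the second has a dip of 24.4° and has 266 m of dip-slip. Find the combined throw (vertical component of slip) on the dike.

throw_A = 79.2 × sin(32.9°) = 43.02 m
throw_B = 266 × sin(24.4°) = 109.9 m
total = 43.02 + 109.9 = 153 m

153 m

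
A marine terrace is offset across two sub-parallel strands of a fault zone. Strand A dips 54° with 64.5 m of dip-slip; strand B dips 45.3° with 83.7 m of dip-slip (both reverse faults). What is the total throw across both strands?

112 m

throw_A = 64.5 × sin(54°) = 52.18 m
throw_B = 83.7 × sin(45.3°) = 59.49 m
total = 52.18 + 59.49 = 112 m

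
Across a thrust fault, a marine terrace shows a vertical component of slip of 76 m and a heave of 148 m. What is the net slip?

166 m

net slip = √(throw² + heave²) = √(76² + 148²) = 166 m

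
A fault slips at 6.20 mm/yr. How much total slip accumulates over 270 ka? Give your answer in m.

1670 m

slip = rate × time = 6.20 mm/yr × 270 ka = 1670 m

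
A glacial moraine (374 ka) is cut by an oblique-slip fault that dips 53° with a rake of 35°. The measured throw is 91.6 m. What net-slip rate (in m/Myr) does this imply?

535 m/Myr

dip-slip = throw / sin(dip) = 91.6 / sin(53°) = 114.7 m
net slip = dip-slip / sin(rake) = 114.7 / sin(35°) = 200 m
rate = 200 m / 374 ka = 0.000535 m/yr = 535 m/Myr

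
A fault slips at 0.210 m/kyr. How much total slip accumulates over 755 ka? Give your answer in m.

159 m

slip = rate × time = 0.210 m/kyr × 755 ka = 159 m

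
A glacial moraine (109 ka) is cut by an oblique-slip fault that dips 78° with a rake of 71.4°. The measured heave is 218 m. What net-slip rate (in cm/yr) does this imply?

dip-slip = heave / cos(dip) = 218 / cos(78°) = 1049 m
net slip = dip-slip / sin(rake) = 1049 / sin(71.4°) = 1106 m
rate = 1106 m / 109 ka = 0.0101 m/yr = 1.01 cm/yr

1.01 cm/yr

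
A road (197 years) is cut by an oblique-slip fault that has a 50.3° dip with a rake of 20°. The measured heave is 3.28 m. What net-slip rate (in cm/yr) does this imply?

7.62 cm/yr

dip-slip = heave / cos(dip) = 3.28 / cos(50.3°) = 5.135 m
net slip = dip-slip / sin(rake) = 5.135 / sin(20°) = 15.01 m
rate = 15.01 m / 197 years = 0.0762 m/yr = 7.62 cm/yr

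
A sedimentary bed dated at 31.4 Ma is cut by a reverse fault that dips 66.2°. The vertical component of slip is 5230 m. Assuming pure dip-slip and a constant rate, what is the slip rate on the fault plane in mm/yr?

0.182 mm/yr

dip-slip = throw / sin(dip) = 5230 m / sin(66.2°) = 5716 m
rate = 5716 m / 31.4 Ma = 0.000182 m/yr = 0.182 mm/yr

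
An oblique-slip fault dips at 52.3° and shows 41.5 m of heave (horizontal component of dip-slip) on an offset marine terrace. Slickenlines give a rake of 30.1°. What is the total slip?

135 m

dip-slip = heave / cos(dip) = 41.5 / cos(52.3°) = 67.86 m
net slip = dip-slip / sin(rake) = 67.86 / sin(30.1°) = 135 m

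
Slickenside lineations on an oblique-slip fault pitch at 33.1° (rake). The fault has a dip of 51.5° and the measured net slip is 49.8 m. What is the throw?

21.3 m

dip-slip = net slip × sin(rake) = 49.8 m × sin(33.1°) = 27.20 m
throw = dip-slip × sin(dip) = 27.20 × sin(51.5°) = 21.3 m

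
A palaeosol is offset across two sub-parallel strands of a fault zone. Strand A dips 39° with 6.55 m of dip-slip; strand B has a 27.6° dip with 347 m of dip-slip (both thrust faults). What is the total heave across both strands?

313 m

heave_A = 6.55 × cos(39°) = 5.090 m
heave_B = 347 × cos(27.6°) = 307.5 m
total = 5.090 + 307.5 = 313 m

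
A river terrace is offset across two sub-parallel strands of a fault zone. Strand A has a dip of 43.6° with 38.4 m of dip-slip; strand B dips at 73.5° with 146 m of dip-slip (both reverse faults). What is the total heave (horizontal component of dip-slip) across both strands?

69.3 m

heave_A = 38.4 × cos(43.6°) = 27.81 m
heave_B = 146 × cos(73.5°) = 41.47 m
total = 27.81 + 41.47 = 69.3 m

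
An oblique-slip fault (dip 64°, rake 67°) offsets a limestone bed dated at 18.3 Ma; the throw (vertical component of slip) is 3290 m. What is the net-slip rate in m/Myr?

dip-slip = throw / sin(dip) = 3290 / sin(64°) = 3660 m
net slip = dip-slip / sin(rake) = 3660 / sin(67°) = 3977 m
rate = 3977 m / 18.3 Ma = 0.000217 m/yr = 217 m/Myr

217 m/Myr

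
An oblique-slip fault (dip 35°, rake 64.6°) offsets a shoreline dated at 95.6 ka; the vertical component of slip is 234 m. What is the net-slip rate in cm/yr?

dip-slip = throw / sin(dip) = 234 / sin(35°) = 408 m
net slip = dip-slip / sin(rake) = 408 / sin(64.6°) = 451.6 m
rate = 451.6 m / 95.6 ka = 0.00472 m/yr = 0.472 cm/yr

0.472 cm/yr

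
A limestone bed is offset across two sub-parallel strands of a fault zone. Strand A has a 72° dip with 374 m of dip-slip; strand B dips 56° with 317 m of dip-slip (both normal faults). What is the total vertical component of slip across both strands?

throw_A = 374 × sin(72°) = 355.7 m
throw_B = 317 × sin(56°) = 262.8 m
total = 355.7 + 262.8 = 619 m

619 m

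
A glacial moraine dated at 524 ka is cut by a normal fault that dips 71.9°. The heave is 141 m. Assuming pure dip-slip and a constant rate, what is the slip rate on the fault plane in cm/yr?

0.0866 cm/yr

dip-slip = heave / cos(dip) = 141 m / cos(71.9°) = 453.8 m
rate = 453.8 m / 524 ka = 0.000866 m/yr = 0.0866 cm/yr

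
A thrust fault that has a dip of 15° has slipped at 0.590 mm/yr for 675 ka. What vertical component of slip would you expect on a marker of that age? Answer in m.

dip-slip = rate × time = 0.590 mm/yr × 675 ka = 398.2 m
throw = dip-slip × sin(dip) = 398.2 × sin(15°) = 103 m

103 m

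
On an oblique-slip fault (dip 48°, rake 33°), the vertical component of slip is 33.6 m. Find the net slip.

83 m

dip-slip = throw / sin(dip) = 33.6 / sin(48°) = 45.21 m
net slip = dip-slip / sin(rake) = 45.21 / sin(33°) = 83 m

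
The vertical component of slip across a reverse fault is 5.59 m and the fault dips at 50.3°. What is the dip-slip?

dip-slip = throw / sin(dip) = 5.59 / sin(50.3°) = 7.27 m

7.27 m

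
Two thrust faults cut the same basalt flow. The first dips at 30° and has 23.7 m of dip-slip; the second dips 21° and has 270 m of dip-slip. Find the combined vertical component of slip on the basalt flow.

109 m

throw_A = 23.7 × sin(30°) = 11.85 m
throw_B = 270 × sin(21°) = 96.76 m
total = 11.85 + 96.76 = 109 m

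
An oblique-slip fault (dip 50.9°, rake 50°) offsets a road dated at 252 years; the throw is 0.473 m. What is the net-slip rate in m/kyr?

3.16 m/kyr

dip-slip = throw / sin(dip) = 0.473 / sin(50.9°) = 0.6095 m
net slip = dip-slip / sin(rake) = 0.6095 / sin(50°) = 0.7956 m
rate = 0.7956 m / 252 years = 0.00316 m/yr = 3.16 m/kyr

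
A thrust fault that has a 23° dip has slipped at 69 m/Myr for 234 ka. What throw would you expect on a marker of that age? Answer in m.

6.31 m

dip-slip = rate × time = 69 m/Myr × 234 ka = 16.15 m
throw = dip-slip × sin(dip) = 16.15 × sin(23°) = 6.31 m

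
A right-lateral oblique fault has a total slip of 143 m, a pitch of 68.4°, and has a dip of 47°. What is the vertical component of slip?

dip-slip = net slip × sin(rake) = 143 m × sin(68.4°) = 133 m
throw = dip-slip × sin(dip) = 133 × sin(47°) = 97.2 m

97.2 m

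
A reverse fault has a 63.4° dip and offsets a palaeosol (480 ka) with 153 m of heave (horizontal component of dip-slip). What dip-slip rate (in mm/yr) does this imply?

dip-slip = heave / cos(dip) = 153 m / cos(63.4°) = 341.7 m
rate = 341.7 m / 480 ka = 0.000712 m/yr = 0.712 mm/yr

0.712 mm/yr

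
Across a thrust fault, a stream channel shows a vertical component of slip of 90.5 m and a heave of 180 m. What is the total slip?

201 m

net slip = √(throw² + heave²) = √(90.5² + 180²) = 201 m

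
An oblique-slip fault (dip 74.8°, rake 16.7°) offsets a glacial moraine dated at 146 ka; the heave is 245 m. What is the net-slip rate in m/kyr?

22.3 m/kyr

dip-slip = heave / cos(dip) = 245 / cos(74.8°) = 934.4 m
net slip = dip-slip / sin(rake) = 934.4 / sin(16.7°) = 3252 m
rate = 3252 m / 146 ka = 0.0223 m/yr = 22.3 m/kyr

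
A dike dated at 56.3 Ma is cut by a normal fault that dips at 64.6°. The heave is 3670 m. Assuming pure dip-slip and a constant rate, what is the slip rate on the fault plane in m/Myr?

152 m/Myr

dip-slip = heave / cos(dip) = 3670 m / cos(64.6°) = 8556 m
rate = 8556 m / 56.3 Ma = 0.000152 m/yr = 152 m/Myr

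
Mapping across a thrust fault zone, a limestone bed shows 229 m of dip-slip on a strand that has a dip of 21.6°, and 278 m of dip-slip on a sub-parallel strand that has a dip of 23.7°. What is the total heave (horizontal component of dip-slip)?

467 m

heave_A = 229 × cos(21.6°) = 212.9 m
heave_B = 278 × cos(23.7°) = 254.6 m
total = 212.9 + 254.6 = 467 m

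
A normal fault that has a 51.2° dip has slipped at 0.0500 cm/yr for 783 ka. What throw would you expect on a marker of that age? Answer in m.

305 m

dip-slip = rate × time = 0.0500 cm/yr × 783 ka = 391.5 m
throw = dip-slip × sin(dip) = 391.5 × sin(51.2°) = 305 m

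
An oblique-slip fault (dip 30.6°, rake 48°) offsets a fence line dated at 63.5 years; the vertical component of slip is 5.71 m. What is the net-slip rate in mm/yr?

238 mm/yr

dip-slip = throw / sin(dip) = 5.71 / sin(30.6°) = 11.22 m
net slip = dip-slip / sin(rake) = 11.22 / sin(48°) = 15.09 m
rate = 15.09 m / 63.5 years = 0.238 m/yr = 238 mm/yr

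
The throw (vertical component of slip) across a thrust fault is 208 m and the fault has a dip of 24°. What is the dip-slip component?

dip-slip = throw / sin(dip) = 208 / sin(24°) = 511 m

511 m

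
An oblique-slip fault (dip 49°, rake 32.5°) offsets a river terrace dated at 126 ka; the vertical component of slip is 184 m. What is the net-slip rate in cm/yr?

0.360 cm/yr

dip-slip = throw / sin(dip) = 184 / sin(49°) = 243.8 m
net slip = dip-slip / sin(rake) = 243.8 / sin(32.5°) = 453.8 m
rate = 453.8 m / 126 ka = 0.00360 m/yr = 0.360 cm/yr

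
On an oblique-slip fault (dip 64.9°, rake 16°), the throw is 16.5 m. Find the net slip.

66.1 m

dip-slip = throw / sin(dip) = 16.5 / sin(64.9°) = 18.22 m
net slip = dip-slip / sin(rake) = 18.22 / sin(16°) = 66.1 m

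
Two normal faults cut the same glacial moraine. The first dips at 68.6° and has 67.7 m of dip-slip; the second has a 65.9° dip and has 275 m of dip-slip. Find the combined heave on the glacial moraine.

heave_A = 67.7 × cos(68.6°) = 24.70 m
heave_B = 275 × cos(65.9°) = 112.3 m
total = 24.70 + 112.3 = 137 m

137 m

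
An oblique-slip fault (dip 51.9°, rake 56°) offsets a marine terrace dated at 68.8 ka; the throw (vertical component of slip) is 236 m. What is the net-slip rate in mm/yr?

5.26 mm/yr

dip-slip = throw / sin(dip) = 236 / sin(51.9°) = 299.9 m
net slip = dip-slip / sin(rake) = 299.9 / sin(56°) = 361.7 m
rate = 361.7 m / 68.8 ka = 0.00526 m/yr = 5.26 mm/yr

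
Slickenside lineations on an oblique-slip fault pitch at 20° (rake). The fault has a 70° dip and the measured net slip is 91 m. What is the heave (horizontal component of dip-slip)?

10.6 m

dip-slip = net slip × sin(rake) = 91 m × sin(20°) = 31.12 m
heave = dip-slip × cos(dip) = 31.12 × cos(70°) = 10.6 m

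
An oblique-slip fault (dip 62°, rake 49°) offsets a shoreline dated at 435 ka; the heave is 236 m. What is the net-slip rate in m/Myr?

dip-slip = heave / cos(dip) = 236 / cos(62°) = 502.7 m
net slip = dip-slip / sin(rake) = 502.7 / sin(49°) = 666.1 m
rate = 666.1 m / 435 ka = 0.00153 m/yr = 1530 m/Myr

1530 m/Myr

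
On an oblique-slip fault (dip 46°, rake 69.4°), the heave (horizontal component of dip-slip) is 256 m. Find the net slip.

dip-slip = heave / cos(dip) = 256 / cos(46°) = 368.5 m
net slip = dip-slip / sin(rake) = 368.5 / sin(69.4°) = 394 m

394 m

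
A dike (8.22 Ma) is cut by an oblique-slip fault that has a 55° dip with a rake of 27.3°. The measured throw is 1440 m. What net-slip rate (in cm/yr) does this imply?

dip-slip = throw / sin(dip) = 1440 / sin(55°) = 1758 m
net slip = dip-slip / sin(rake) = 1758 / sin(27.3°) = 3833 m
rate = 3833 m / 8.22 Ma = 0.000466 m/yr = 0.0466 cm/yr

0.0466 cm/yr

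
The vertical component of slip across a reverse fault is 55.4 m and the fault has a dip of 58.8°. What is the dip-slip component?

64.8 m

dip-slip = throw / sin(dip) = 55.4 / sin(58.8°) = 64.8 m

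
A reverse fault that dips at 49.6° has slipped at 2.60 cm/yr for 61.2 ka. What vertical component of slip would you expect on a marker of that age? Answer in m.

1210 m

dip-slip = rate × time = 2.60 cm/yr × 61.2 ka = 1591 m
throw = dip-slip × sin(dip) = 1591 × sin(49.6°) = 1210 m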